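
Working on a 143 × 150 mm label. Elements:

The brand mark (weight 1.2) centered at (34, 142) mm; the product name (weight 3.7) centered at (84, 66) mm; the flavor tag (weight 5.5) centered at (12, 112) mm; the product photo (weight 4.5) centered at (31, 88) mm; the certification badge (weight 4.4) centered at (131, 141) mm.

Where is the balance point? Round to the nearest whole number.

Σw = 1.2 + 3.7 + 5.5 + 4.5 + 4.4 = 19.3.
Σw·x = 1.2·34 + 3.7·84 + 5.5·12 + 4.5·31 + 4.4·131 = 1133.5, so x̄ = 1133.5/19.3 ≈ 58.73.
Σw·y = 1.2·142 + 3.7·66 + 5.5·112 + 4.5·88 + 4.4·141 = 2047.0, so ȳ = 2047.0/19.3 ≈ 106.06.

(59, 106)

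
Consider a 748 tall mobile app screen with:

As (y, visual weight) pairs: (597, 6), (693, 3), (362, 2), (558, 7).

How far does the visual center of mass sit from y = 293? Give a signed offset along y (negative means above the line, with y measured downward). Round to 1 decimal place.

Weights sum to 6 + 3 + 2 + 7 = 18.
y-moment: 6·597 + 3·693 + 2·362 + 7·558 = 10291; centroid 10291/18 ≈ 571.72.
Difference: 571.72 − 293 ≈ 278.72.

≈ 278.7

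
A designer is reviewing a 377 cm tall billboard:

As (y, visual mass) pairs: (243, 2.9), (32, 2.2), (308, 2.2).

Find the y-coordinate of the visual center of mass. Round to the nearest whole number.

Weights sum to 2.9 + 2.2 + 2.2 = 7.3.
y: (2.9·243 + 2.2·32 + 2.2·308) / 7.3 = 1452.7 / 7.3 ≈ 199.00

y ≈ 199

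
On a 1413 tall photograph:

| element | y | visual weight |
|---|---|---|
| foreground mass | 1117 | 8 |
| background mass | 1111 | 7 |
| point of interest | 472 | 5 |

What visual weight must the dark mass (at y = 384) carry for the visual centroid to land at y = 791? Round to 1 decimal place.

w ≈ 8.0

Existing Σw = 20 (8 + 7 + 5); existing moment 8·1117 + 7·1111 + 5·472 = 19073.
For the centroid to hit 791: (19073 + w·384) / (20 + w) = 791.
Rearranging, w·(384 − 791) = 791·20 − 19073 = -3253, so w ≈ -3253/-407 = 7.99.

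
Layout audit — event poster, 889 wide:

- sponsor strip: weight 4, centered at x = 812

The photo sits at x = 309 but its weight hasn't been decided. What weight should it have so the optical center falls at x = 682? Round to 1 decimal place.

w ≈ 1.4

The single fixed element contributes weight 4, moment 4·812 = 3248.
Set Σw·x/Σw = 682: (3248 + 309w) = 682·(4 + w).
Solving: w = (682·4 − 3248) / (309 − 682) = -520 / -373 ≈ 1.39.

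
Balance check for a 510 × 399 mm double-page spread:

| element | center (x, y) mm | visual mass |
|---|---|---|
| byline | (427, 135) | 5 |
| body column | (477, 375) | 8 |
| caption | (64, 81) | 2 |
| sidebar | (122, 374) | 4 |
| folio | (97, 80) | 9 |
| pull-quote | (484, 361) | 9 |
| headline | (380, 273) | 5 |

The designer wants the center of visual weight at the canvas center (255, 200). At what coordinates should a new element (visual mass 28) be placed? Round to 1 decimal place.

New total weight: (5 + 8 + 2 + 4 + 9 + 9 + 5) + 28 = 70.
Along x: (13696 + 28·x) / 70 = 255 (existing moment 5·427 + 8·477 + 2·64 + 4·122 + 9·97 + 9·484 + 5·380 = 13696) ⇒ x = (17850 − 13696) / 28 ≈ 148.36.
Along y: (10667 + 28·y) / 70 = 200 (existing moment 5·135 + 8·375 + 2·81 + 4·374 + 9·80 + 9·361 + 5·273 = 10667) ⇒ y = (14000 − 10667) / 28 ≈ 119.04.

(148.4, 119.0)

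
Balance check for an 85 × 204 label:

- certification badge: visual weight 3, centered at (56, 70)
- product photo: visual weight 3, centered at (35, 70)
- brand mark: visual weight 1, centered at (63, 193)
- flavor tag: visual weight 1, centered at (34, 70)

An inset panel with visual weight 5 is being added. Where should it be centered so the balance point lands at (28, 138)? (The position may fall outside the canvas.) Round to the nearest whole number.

(-1, 222)

With the inset panel, Σw becomes 3 + 3 + 1 + 1 + 5 = 13.
x: target moment 13×28 = 364; current 3·56 + 3·35 + 1·63 + 1·34 = 370; the inset panel supplies -6, so x = -6/5 ≈ -1.20.
y: target moment 13×138 = 1794; current 3·70 + 3·70 + 1·193 + 1·70 = 683; the inset panel supplies 1111, so y = 1111/5 ≈ 222.20.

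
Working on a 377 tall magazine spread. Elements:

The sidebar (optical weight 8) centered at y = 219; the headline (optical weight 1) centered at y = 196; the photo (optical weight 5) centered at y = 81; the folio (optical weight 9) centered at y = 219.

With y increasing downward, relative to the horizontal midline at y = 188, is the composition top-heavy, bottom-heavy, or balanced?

Weights sum to 8 + 1 + 5 + 9 = 23.
y-moment: 8·219 + 1·196 + 5·81 + 9·219 = 4324; centroid 4324/23 ≈ 188.00.
188.00 = 188 exactly: balanced.

balanced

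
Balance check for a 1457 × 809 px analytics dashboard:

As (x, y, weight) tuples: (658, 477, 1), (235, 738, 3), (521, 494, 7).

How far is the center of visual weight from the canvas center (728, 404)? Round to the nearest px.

≈ 314 px

Total weight = 1 + 3 + 7 = 11.
x: (1·658 + 3·235 + 7·521) / 11 = 5010 / 11 ≈ 455.45
y: (1·477 + 3·738 + 7·494) / 11 = 6149 / 11 ≈ 559.00
Offset from (728, 404): Δx ≈ -272.55, Δy ≈ 155.00; distance = √(Δx² + Δy²) ≈ 313.54.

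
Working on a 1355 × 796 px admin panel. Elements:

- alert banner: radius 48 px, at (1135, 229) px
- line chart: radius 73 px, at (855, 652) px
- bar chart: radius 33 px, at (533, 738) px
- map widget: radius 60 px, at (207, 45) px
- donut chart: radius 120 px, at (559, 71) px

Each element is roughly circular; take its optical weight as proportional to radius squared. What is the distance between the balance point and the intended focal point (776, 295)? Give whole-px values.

r² weights: alert banner 48² = 2304, line chart 73² = 5329, bar chart 33² = 1089, map widget 60² = 3600, donut chart 120² = 14400. Total = 26722.
Σw·x = 2304·1135 + 5329·855 + 1089·533 + 3600·207 + 14400·559 = 16546572, so x̄ = 16546572/26722 ≈ 619.21.
Σw·y = 2304·229 + 5329·652 + 1089·738 + 3600·45 + 14400·71 = 5990206, so ȳ = 5990206/26722 ≈ 224.17.
Offset from (776, 295): Δx ≈ -156.79, Δy ≈ -70.83; distance = √(Δx² + Δy²) ≈ 172.05.

≈ 172 px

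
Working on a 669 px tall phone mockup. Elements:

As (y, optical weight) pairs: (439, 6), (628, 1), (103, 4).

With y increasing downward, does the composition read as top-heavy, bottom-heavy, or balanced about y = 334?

Total weight = 6 + 1 + 4 = 11.
y-moment: 6·439 + 1·628 + 4·103 = 3674; centroid 3674/11 ≈ 334.00.
The centroid 334.00 matches the midline at 334, so the layout is balanced.

balanced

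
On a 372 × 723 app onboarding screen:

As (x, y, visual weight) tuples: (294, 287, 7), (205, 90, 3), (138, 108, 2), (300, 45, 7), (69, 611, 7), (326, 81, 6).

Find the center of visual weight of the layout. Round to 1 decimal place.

(234.0, 236.7)

Weights sum to 7 + 3 + 2 + 7 + 7 + 6 = 32.
x: moment 7488 / weight 32 ≈ 234.00
y: moment 7573 / weight 32 ≈ 236.66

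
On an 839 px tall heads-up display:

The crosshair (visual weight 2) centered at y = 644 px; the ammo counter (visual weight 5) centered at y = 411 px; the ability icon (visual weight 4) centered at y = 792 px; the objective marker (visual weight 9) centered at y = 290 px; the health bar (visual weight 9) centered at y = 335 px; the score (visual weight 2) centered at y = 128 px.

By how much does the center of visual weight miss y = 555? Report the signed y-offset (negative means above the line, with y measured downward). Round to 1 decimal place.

Weights sum to 2 + 5 + 4 + 9 + 9 + 2 = 31.
Σw·y = 2·644 + 5·411 + 4·792 + 9·290 + 9·335 + 2·128 = 12392, so ȳ = 12392/31 ≈ 399.74.
Against y = 555, that's 399.74 − 555 = -155.26.

≈ -155.3 px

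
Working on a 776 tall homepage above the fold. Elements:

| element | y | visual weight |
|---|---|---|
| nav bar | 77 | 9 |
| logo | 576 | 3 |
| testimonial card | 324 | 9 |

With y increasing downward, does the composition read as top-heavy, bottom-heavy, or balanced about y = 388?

top-heavy

Σw = 9 + 3 + 9 = 21.
y: (9·77 + 3·576 + 9·324) / 21 = 5337 / 21 ≈ 254.14
254.1 lies above (smaller y than) the midline 388, so the layout is top-heavy.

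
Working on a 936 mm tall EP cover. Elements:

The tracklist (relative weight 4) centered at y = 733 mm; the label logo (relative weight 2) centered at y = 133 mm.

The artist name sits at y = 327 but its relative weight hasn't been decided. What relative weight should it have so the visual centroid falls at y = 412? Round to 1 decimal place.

w ≈ 8.5

Fixed elements: Σw = 4 + 2 = 6, Σw·y = 4·733 + 2·133 = 3198.
For the centroid to hit 412: (3198 + w·327) / (6 + w) = 412.
So w = (412·6 − 3198)/(327 − 412) = -726/-85 ≈ 8.54.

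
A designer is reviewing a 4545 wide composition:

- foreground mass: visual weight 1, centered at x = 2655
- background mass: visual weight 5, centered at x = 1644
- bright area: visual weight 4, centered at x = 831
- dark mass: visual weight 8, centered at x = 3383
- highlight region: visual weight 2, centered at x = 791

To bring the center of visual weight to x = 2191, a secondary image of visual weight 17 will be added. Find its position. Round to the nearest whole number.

x ≈ 2248

After adding the secondary image, total weight = 1 + 5 + 4 + 8 + 2 + 17 = 37.
x: need Σw·x = 37·2191 = 81067. Existing = 1·2655 + 5·1644 + 4·831 + 8·3383 + 2·791 = 42845. Remainder 38222 / 17 ≈ 2248.35.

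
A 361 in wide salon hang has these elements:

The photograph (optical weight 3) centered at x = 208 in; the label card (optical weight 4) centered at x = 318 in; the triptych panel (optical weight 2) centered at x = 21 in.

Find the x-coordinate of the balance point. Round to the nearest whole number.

Weights sum to 3 + 4 + 2 = 9.
x-moment: 3·208 + 4·318 + 2·21 = 1938; centroid 1938/9 ≈ 215.33.

x ≈ 215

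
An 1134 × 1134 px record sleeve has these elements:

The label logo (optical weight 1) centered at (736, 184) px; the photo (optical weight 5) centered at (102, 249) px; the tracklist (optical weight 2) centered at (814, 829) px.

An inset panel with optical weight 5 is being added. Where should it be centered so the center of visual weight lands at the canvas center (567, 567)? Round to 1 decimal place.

After adding the inset panel, total weight = 1 + 5 + 2 + 5 = 13.
x: need Σw·x = 13·567 = 7371. Existing = 1·736 + 5·102 + 2·814 = 2874. Remainder 4497 / 5 ≈ 899.40.
y: need Σw·y = 13·567 = 7371. Existing = 1·184 + 5·249 + 2·829 = 3087. Remainder 4284 / 5 ≈ 856.80.

(899.4, 856.8)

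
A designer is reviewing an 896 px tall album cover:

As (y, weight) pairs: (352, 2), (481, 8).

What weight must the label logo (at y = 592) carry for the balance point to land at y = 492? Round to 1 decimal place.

Known weights sum to 2 + 8 = 10; their moment is 2·352 + 8·481 = 4552.
Set Σw·y/Σw = 492: (4552 + 592w) = 492·(10 + w).
Rearranging, w·(592 − 492) = 492·10 − 4552 = 368, so w ≈ 368/100 = 3.68.

w ≈ 3.7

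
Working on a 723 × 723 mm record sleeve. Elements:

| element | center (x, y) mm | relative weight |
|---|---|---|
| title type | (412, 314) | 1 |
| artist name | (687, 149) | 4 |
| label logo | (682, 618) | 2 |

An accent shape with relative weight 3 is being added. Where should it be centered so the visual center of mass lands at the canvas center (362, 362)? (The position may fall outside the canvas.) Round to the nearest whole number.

(-301, 491)

With the accent shape, Σw becomes 1 + 4 + 2 + 3 = 10.
Along x: (4524 + 3·x) / 10 = 362 (existing moment 1·412 + 4·687 + 2·682 = 4524) ⇒ x = (3620 − 4524) / 3 ≈ -301.33.
Along y: (2146 + 3·y) / 10 = 362 (existing moment 1·314 + 4·149 + 2·618 = 2146) ⇒ y = (3620 − 2146) / 3 ≈ 491.33.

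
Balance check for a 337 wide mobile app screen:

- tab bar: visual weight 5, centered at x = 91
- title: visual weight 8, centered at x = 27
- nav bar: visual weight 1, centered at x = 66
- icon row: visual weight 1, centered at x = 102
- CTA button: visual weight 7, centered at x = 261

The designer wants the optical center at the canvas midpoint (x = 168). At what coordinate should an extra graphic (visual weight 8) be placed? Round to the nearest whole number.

After adding the extra graphic, total weight = 5 + 8 + 1 + 1 + 7 + 8 = 30.
x: target moment 30×168 = 5040; current 5·91 + 8·27 + 1·66 + 1·102 + 7·261 = 2666; the extra graphic supplies 2374, so x = 2374/8 ≈ 296.75.

x ≈ 297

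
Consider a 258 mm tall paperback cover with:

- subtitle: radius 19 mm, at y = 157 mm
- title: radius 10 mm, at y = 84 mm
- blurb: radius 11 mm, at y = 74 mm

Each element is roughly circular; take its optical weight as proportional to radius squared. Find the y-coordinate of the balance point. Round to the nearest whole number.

y ≈ 127

Weights ∝ r²: subtitle 19² = 361, title 10² = 100, blurb 11² = 121; Σw = 582.
Σw·y = 361·157 + 100·84 + 121·74 = 74031, so ȳ = 74031/582 ≈ 127.20.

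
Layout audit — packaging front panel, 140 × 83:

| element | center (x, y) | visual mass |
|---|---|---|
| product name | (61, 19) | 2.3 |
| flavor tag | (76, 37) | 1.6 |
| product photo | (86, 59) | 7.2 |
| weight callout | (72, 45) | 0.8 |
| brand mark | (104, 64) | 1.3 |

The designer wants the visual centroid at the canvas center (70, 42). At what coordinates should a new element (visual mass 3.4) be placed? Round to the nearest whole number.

(26, 15)

New total weight: (2.3 + 1.6 + 7.2 + 0.8 + 1.3) + 3.4 = 16.6.
x: target moment 16.6×70 = 1162.0; current 2.3·61 + 1.6·76 + 7.2·86 + 0.8·72 + 1.3·104 = 1073.9; the new element supplies 88.1, so x = 88.1/3.4 ≈ 25.91.
y: target moment 16.6×42 = 697.2; current 2.3·19 + 1.6·37 + 7.2·59 + 0.8·45 + 1.3·64 = 646.9; the new element supplies 50.3, so y = 50.3/3.4 ≈ 14.79.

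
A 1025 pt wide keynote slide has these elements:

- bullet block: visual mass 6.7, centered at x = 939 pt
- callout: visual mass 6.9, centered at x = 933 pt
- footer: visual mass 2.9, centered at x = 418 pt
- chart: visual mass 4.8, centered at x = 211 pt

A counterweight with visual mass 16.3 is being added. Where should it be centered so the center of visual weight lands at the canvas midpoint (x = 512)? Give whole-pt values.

x ≈ 264

New total weight: (6.7 + 6.9 + 2.9 + 4.8) + 16.3 = 37.6.
Along x: (14954.0 + 16.3·x) / 37.6 = 512 (existing moment 6.7·939 + 6.9·933 + 2.9·418 + 4.8·211 = 14954.0) ⇒ x = (19251.2 − 14954.0) / 16.3 ≈ 263.63.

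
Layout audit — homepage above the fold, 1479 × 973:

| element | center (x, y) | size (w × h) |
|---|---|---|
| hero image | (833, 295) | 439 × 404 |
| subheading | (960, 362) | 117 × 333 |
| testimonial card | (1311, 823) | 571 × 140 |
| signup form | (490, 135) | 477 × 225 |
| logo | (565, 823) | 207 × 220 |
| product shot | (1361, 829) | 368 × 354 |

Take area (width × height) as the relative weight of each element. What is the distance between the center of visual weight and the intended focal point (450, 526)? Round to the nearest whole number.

Areas → weights: hero image 439·404 = 177356, subheading 117·333 = 38961, testimonial card 571·140 = 79940, signup form 477·225 = 107325, logo 207·220 = 45540, product shot 368·354 = 130272; Σw = 579394.
Σw·x = 545560990; x̄ = 545560990/579394 ≈ 941.61.
y: moment 292178305 / weight 579394 ≈ 504.28
Relative to (450, 526): Δ = (491.61, -21.72); |Δ| = √(491.61² + -21.72²) ≈ 492.09.

≈ 492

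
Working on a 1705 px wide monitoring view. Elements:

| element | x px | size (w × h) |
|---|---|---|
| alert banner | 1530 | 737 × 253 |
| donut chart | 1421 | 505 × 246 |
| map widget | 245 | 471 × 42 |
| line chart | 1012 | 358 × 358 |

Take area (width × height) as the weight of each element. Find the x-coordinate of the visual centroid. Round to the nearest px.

Taking area as weight: alert banner 737·253 = 186461, donut chart 505·246 = 124230, map widget 471·42 = 19782, line chart 358·358 = 128164. Sum 458637.
x-moment: 186461·1530 + 124230·1421 + 19782·245 + 128164·1012 = 596364718; centroid 596364718/458637 ≈ 1300.30.

x ≈ 1300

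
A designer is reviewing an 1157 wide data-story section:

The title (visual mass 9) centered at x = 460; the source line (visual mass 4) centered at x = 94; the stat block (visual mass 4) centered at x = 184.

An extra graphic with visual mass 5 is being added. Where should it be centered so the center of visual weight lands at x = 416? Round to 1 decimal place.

After adding the extra graphic, total weight = 9 + 4 + 4 + 5 = 22.
Along x: (5252 + 5·x) / 22 = 416 (existing moment 9·460 + 4·94 + 4·184 = 5252) ⇒ x = (9152 − 5252) / 5 ≈ 780.00.

x ≈ 780.0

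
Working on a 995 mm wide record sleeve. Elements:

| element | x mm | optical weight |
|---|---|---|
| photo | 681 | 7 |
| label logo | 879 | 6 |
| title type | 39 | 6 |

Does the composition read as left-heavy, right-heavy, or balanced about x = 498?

Weights sum to 7 + 6 + 6 = 19.
x: (7·681 + 6·879 + 6·39) / 19 = 10275 / 19 ≈ 540.79
540.8 vs midline 498 → right-heavy.

right-heavy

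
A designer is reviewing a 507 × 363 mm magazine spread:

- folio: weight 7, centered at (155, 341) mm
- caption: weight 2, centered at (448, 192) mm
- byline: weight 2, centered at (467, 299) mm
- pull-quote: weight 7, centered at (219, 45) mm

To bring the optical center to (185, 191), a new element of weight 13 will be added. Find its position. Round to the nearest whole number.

(99, 172)

After adding the new element, total weight = 7 + 2 + 2 + 7 + 13 = 31.
Along x: (4448 + 13·x) / 31 = 185 (existing moment 7·155 + 2·448 + 2·467 + 7·219 = 4448) ⇒ x = (5735 − 4448) / 13 ≈ 99.00.
Along y: (3684 + 13·y) / 31 = 191 (existing moment 7·341 + 2·192 + 2·299 + 7·45 = 3684) ⇒ y = (5921 − 3684) / 13 ≈ 172.08.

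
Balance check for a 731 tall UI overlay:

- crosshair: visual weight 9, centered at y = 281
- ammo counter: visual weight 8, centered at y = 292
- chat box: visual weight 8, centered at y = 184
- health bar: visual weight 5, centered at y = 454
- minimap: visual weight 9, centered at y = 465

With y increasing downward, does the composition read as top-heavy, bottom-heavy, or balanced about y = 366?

Σw = 9 + 8 + 8 + 5 + 9 = 39.
y: (9·281 + 8·292 + 8·184 + 5·454 + 9·465) / 39 = 12792 / 39 ≈ 328.00
Since 328.0 is above (smaller y than) 366, the composition reads top-heavy.

top-heavy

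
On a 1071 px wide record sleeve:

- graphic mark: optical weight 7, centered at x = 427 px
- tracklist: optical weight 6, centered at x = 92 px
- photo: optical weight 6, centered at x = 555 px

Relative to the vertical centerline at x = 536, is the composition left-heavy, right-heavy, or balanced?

Weights sum to 7 + 6 + 6 = 19.
Σw·x = 7·427 + 6·92 + 6·555 = 6871, so x̄ = 6871/19 ≈ 361.63.
361.6 vs midline 536 → left-heavy.

left-heavy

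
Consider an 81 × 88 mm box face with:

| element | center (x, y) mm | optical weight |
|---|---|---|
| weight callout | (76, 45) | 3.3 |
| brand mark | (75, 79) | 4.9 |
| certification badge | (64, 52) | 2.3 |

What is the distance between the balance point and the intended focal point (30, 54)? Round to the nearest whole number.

Total weight = 3.3 + 4.9 + 2.3 = 10.5.
x: (3.3·76 + 4.9·75 + 2.3·64) / 10.5 = 765.5 / 10.5 ≈ 72.90
y: (3.3·45 + 4.9·79 + 2.3·52) / 10.5 = 655.2 / 10.5 ≈ 62.40
Relative to (30, 54): Δ = (42.90, 8.40); |Δ| = √(42.90² + 8.40²) ≈ 43.72.

≈ 44 mm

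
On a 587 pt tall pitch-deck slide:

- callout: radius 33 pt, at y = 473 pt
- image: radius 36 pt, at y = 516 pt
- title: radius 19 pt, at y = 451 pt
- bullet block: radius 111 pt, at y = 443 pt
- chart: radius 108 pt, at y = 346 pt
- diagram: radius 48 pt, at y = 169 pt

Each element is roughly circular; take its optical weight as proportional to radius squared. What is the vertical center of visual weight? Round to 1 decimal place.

r² weights: callout 33² = 1089, image 36² = 1296, title 19² = 361, bullet block 111² = 12321, chart 108² = 11664, diagram 48² = 2304. Total = 29035.
y-moment: 1089·473 + 1296·516 + 361·451 + 12321·443 + 11664·346 + 2304·169 = 11229967; centroid 11229967/29035 ≈ 386.77.

y ≈ 386.8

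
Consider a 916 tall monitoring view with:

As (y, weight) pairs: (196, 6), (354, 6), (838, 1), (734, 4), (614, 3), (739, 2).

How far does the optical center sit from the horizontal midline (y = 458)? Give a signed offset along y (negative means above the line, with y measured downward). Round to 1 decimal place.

Σw = 6 + 6 + 1 + 4 + 3 + 2 = 22.
Σw·y = 6·196 + 6·354 + 1·838 + 4·734 + 3·614 + 2·739 = 10394, so ȳ = 10394/22 ≈ 472.45.
Against y = 458, that's 472.45 − 458 = 14.45.

≈ 14.5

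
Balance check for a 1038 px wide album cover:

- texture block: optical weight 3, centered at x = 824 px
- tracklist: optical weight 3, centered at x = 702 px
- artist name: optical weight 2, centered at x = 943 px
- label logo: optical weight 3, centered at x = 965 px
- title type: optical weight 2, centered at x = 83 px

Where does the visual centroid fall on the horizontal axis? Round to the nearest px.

Σw = 3 + 3 + 2 + 3 + 2 = 13.
x-moment: 3·824 + 3·702 + 2·943 + 3·965 + 2·83 = 9525; centroid 9525/13 ≈ 732.69.

x ≈ 733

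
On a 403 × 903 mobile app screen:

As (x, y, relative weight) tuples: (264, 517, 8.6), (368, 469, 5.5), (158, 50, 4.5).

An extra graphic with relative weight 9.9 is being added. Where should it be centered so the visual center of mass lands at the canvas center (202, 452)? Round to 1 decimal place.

New total weight: (8.6 + 5.5 + 4.5) + 9.9 = 28.5.
x: need Σw·x = 28.5·202 = 5757.0. Existing = 8.6·264 + 5.5·368 + 4.5·158 = 5005.4. Remainder 751.6 / 9.9 ≈ 75.92.
y: need Σw·y = 28.5·452 = 12882.0. Existing = 8.6·517 + 5.5·469 + 4.5·50 = 7250.7. Remainder 5631.3 / 9.9 ≈ 568.82.

(75.9, 568.8)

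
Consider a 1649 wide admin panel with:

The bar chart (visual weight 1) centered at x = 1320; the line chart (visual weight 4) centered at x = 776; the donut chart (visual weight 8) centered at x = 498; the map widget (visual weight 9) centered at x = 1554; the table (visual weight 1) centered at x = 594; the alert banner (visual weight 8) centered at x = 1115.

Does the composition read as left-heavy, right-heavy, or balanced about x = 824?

Σw = 1 + 4 + 8 + 9 + 1 + 8 = 31.
x: (1·1320 + 4·776 + 8·498 + 9·1554 + 1·594 + 8·1115) / 31 = 31908 / 31 ≈ 1029.29
Since 1029.3 is right of 824, the composition reads right-heavy.

right-heavy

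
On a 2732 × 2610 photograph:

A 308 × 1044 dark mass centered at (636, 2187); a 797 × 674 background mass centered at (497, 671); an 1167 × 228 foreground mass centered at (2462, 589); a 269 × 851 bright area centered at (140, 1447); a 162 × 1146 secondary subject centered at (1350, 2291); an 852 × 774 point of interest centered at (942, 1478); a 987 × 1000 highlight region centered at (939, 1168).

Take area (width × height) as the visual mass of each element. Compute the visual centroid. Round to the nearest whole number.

(928, 1288)

Areas: dark mass 308·1044 = 321552, background mass 797·674 = 537178, foreground mass 1167·228 = 266076, bright area 269·851 = 228919, secondary subject 162·1146 = 185652, point of interest 852·774 = 659448, highlight region 987·1000 = 987000. Total weight = 3185825.
Σw·x = 321552·636 + 537178·497 + 266076·2462 + 228919·140 + 185652·1350 + 659448·942 + 987000·939 = 2957235526, so x̄ = 2957235526/3185825 ≈ 928.25.
Σw·y = 321552·2187 + 537178·671 + 266076·589 + 228919·1447 + 185652·2291 + 659448·1478 + 987000·1168 = 4104454095, so ȳ = 4104454095/3185825 ≈ 1288.35.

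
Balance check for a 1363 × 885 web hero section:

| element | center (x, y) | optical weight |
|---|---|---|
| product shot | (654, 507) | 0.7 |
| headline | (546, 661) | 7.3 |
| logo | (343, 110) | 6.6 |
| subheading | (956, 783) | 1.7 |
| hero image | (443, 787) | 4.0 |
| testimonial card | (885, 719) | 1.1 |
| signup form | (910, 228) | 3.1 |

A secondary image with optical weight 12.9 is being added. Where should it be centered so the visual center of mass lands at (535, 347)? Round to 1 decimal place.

New total weight: (0.7 + 7.3 + 6.6 + 1.7 + 4.0 + 1.1 + 3.1) + 12.9 = 37.4.
x: need Σw·x = 37.4·535 = 20009.0. Existing = 0.7·654 + 7.3·546 + 6.6·343 + 1.7·956 + 4.0·443 + 1.1·885 + 3.1·910 = 13899.1. Remainder 6109.9 / 12.9 ≈ 473.64.
y: need Σw·y = 37.4·347 = 12977.8. Existing = 0.7·507 + 7.3·661 + 6.6·110 + 1.7·783 + 4.0·787 + 1.1·719 + 3.1·228 = 11883.0. Remainder 1094.8 / 12.9 ≈ 84.87.

(473.6, 84.9)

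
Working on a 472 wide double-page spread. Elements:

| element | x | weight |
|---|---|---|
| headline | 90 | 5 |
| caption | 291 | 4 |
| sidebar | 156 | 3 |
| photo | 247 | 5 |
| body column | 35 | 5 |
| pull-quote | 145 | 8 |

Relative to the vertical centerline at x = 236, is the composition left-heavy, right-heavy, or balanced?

Total weight = 5 + 4 + 3 + 5 + 5 + 8 = 30.
x-moment: 5·90 + 4·291 + 3·156 + 5·247 + 5·35 + 8·145 = 4652; centroid 4652/30 ≈ 155.07.
Since 155.1 is left of 236, the composition reads left-heavy.

left-heavy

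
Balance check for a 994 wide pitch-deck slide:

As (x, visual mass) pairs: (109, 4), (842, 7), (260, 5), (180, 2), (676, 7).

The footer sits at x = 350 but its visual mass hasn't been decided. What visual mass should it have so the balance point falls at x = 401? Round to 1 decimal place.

w ≈ 52.9

Known weights sum to 4 + 7 + 5 + 2 + 7 = 25; their moment is 4·109 + 7·842 + 5·260 + 2·180 + 7·676 = 12722.
For the centroid to hit 401: (12722 + w·350) / (25 + w) = 401.
So w = (401·25 − 12722)/(350 − 401) = -2697/-51 ≈ 52.88.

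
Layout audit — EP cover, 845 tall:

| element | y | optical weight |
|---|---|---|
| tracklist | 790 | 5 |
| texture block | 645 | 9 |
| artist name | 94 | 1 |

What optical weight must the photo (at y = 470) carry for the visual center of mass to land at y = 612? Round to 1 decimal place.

Known weights sum to 5 + 9 + 1 = 15; their moment is 5·790 + 9·645 + 1·94 = 9849.
Balance at y = 612 requires (9849 + w·470) / (15 + w) = 612.
Solving: w = (612·15 − 9849) / (470 − 612) = -669 / -142 ≈ 4.71.

w ≈ 4.7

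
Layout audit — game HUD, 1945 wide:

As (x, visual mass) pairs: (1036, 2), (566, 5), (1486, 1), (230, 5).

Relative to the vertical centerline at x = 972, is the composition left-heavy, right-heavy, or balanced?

Σw = 2 + 5 + 1 + 5 = 13.
Σw·x = 2·1036 + 5·566 + 1·1486 + 5·230 = 7538, so x̄ = 7538/13 ≈ 579.85.
579.8 lies left of the midline 972, so the layout is left-heavy.

left-heavy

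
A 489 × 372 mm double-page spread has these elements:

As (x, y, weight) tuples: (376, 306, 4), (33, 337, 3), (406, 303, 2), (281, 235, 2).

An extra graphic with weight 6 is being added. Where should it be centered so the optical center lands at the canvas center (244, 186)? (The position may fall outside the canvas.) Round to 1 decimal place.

New total weight: (4 + 3 + 2 + 2) + 6 = 17.
x: target moment 17×244 = 4148; current 4·376 + 3·33 + 2·406 + 2·281 = 2977; the extra graphic supplies 1171, so x = 1171/6 ≈ 195.17.
y: target moment 17×186 = 3162; current 4·306 + 3·337 + 2·303 + 2·235 = 3311; the extra graphic supplies -149, so y = -149/6 ≈ -24.83.

(195.2, -24.8)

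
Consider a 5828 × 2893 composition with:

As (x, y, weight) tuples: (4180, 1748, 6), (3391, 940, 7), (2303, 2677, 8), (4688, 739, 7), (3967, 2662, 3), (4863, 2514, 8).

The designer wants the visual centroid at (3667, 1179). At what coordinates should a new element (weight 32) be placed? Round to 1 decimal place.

New total weight: (6 + 7 + 8 + 7 + 3 + 8) + 32 = 71.
x: target moment 71×3667 = 260357; current 6·4180 + 7·3391 + 8·2303 + 7·4688 + 3·3967 + 8·4863 = 150862; the new element supplies 109495, so x = 109495/32 ≈ 3421.72.
y: target moment 71×1179 = 83709; current 6·1748 + 7·940 + 8·2677 + 7·739 + 3·2662 + 8·2514 = 71755; the new element supplies 11954, so y = 11954/32 ≈ 373.56.

(3421.7, 373.6)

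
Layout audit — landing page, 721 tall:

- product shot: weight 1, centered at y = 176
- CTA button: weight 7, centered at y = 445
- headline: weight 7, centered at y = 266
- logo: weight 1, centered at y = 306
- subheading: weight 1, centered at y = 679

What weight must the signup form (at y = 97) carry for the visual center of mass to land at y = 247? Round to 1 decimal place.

w ≈ 12.9

Known weights sum to 1 + 7 + 7 + 1 + 1 = 17; their moment is 1·176 + 7·445 + 7·266 + 1·306 + 1·679 = 6138.
Set Σw·y/Σw = 247: (6138 + 97w) = 247·(17 + w).
Rearranging, w·(97 − 247) = 247·17 − 6138 = -1939, so w ≈ -1939/-150 = 12.93.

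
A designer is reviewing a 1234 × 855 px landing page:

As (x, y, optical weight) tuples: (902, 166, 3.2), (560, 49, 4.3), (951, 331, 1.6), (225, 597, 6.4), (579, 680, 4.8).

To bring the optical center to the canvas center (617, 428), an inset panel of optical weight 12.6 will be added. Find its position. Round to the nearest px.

With the inset panel, Σw becomes 3.2 + 4.3 + 1.6 + 6.4 + 4.8 + 12.6 = 32.9.
x: need Σw·x = 32.9·617 = 20299.3. Existing = 3.2·902 + 4.3·560 + 1.6·951 + 6.4·225 + 4.8·579 = 11035.2. Remainder 9264.1 / 12.6 ≈ 735.25.
y: need Σw·y = 32.9·428 = 14081.2. Existing = 3.2·166 + 4.3·49 + 1.6·331 + 6.4·597 + 4.8·680 = 8356.3. Remainder 5724.9 / 12.6 ≈ 454.36.

(735, 454)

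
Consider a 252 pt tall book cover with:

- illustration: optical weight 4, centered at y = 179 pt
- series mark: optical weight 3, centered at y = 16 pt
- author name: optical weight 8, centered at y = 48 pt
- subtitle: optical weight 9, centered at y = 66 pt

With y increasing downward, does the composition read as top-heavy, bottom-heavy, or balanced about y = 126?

Σw = 4 + 3 + 8 + 9 = 24.
Σw·y = 4·179 + 3·16 + 8·48 + 9·66 = 1742, so ȳ = 1742/24 ≈ 72.58.
72.6 vs midline 126 → top-heavy.

top-heavy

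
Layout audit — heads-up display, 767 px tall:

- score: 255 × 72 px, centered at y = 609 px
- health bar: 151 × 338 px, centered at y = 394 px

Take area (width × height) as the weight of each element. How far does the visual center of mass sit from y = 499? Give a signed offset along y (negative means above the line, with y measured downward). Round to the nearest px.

Areas: score 255·72 = 18360, health bar 151·338 = 51038. Total weight = 69398.
Σw·y = 18360·609 + 51038·394 = 31290212, so ȳ = 31290212/69398 ≈ 450.88.
Against y = 499, that's 450.88 − 499 = -48.12.

≈ -48 px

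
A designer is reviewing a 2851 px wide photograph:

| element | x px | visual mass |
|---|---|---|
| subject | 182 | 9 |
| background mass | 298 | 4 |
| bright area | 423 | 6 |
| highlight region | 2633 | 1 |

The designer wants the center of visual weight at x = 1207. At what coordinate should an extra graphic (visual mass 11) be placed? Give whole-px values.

After adding the extra graphic, total weight = 9 + 4 + 6 + 1 + 11 = 31.
Along x: (8001 + 11·x) / 31 = 1207 (existing moment 9·182 + 4·298 + 6·423 + 1·2633 = 8001) ⇒ x = (37417 − 8001) / 11 ≈ 2674.18.

x ≈ 2674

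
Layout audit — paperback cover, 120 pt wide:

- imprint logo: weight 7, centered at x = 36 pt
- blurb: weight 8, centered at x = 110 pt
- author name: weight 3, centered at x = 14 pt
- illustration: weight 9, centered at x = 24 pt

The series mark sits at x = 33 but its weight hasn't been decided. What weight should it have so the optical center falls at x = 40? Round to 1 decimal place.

Existing Σw = 27 (7 + 8 + 3 + 9); existing moment 7·36 + 8·110 + 3·14 + 9·24 = 1390.
Balance at x = 40 requires (1390 + w·33) / (27 + w) = 40.
Solving: w = (40·27 − 1390) / (33 − 40) = -310 / -7 ≈ 44.29.

w ≈ 44.3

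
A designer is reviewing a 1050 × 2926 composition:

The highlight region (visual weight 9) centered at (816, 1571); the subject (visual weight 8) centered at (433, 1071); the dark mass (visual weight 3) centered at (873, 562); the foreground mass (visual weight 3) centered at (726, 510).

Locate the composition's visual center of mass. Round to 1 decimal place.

(678.5, 1127.1)

Weights sum to 9 + 8 + 3 + 3 = 23.
x: (9·816 + 8·433 + 3·873 + 3·726) / 23 = 15605 / 23 ≈ 678.48
y: (9·1571 + 8·1071 + 3·562 + 3·510) / 23 = 25923 / 23 ≈ 1127.09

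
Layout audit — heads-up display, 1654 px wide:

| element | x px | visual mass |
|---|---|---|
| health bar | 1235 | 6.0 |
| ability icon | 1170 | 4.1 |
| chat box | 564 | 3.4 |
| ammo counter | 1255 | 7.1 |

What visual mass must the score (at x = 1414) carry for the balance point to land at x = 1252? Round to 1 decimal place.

Known weights sum to 6.0 + 4.1 + 3.4 + 7.1 = 20.6; their moment is 6.0·1235 + 4.1·1170 + 3.4·564 + 7.1·1255 = 23035.1.
Balance at x = 1252 requires (23035.1 + w·1414) / (20.6 + w) = 1252.
So w = (1252·20.6 − 23035.1)/(1414 − 1252) = 2756.1/162 ≈ 17.01.

w ≈ 17.0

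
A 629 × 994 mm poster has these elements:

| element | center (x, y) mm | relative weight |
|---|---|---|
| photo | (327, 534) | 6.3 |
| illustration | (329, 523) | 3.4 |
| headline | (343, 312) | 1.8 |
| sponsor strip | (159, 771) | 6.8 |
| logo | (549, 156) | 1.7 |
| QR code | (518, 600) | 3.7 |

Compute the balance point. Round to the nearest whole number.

Σw = 6.3 + 3.4 + 1.8 + 6.8 + 1.7 + 3.7 = 23.7.
x: moment 7727.2 / weight 23.7 ≈ 326.04
Σw·y = 13432.0; ȳ = 13432.0/23.7 ≈ 566.75.

(326, 567)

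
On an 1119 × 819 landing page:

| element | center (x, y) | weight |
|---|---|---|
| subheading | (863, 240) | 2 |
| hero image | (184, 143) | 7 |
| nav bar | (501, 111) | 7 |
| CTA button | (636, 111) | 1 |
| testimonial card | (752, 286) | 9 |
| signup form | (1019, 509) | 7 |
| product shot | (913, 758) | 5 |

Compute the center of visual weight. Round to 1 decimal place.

Σw = 2 + 7 + 7 + 1 + 9 + 7 + 5 = 38.
x: (2·863 + 7·184 + 7·501 + 1·636 + 9·752 + 7·1019 + 5·913) / 38 = 25623 / 38 ≈ 674.29
y: (2·240 + 7·143 + 7·111 + 1·111 + 9·286 + 7·509 + 5·758) / 38 = 12296 / 38 ≈ 323.58

(674.3, 323.6)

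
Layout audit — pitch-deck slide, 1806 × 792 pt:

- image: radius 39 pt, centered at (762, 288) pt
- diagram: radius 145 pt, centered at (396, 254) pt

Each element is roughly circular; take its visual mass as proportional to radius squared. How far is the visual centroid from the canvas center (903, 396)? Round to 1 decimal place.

≈ 502.1 pt

Weights ∝ r²: image 39² = 1521, diagram 145² = 21025; Σw = 22546.
x-moment: 1521·762 + 21025·396 = 9484902; centroid 9484902/22546 ≈ 420.69.
y-moment: 1521·288 + 21025·254 = 5778398; centroid 5778398/22546 ≈ 256.29.
Offset from (903, 396): Δx ≈ -482.31, Δy ≈ -139.71; distance = √(Δx² + Δy²) ≈ 502.14.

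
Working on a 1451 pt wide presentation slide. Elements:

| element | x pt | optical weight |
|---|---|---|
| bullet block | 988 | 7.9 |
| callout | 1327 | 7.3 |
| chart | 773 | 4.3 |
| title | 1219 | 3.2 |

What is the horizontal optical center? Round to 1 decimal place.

x ≈ 1088.9

Weights sum to 7.9 + 7.3 + 4.3 + 3.2 = 22.7.
Σw·x = 7.9·988 + 7.3·1327 + 4.3·773 + 3.2·1219 = 24717.0, so x̄ = 24717.0/22.7 ≈ 1088.85.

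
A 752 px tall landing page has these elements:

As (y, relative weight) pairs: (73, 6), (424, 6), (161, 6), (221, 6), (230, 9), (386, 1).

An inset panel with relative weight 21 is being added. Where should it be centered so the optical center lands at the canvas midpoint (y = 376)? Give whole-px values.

y ≈ 617

After adding the inset panel, total weight = 6 + 6 + 6 + 6 + 9 + 1 + 21 = 55.
y: target moment 55×376 = 20680; current 6·73 + 6·424 + 6·161 + 6·221 + 9·230 + 1·386 = 7730; the inset panel supplies 12950, so y = 12950/21 ≈ 616.67.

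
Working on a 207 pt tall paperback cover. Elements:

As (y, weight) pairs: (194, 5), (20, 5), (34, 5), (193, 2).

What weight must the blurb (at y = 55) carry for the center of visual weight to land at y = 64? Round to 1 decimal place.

w ≈ 59.8

Fixed elements: Σw = 5 + 5 + 5 + 2 = 17, Σw·y = 5·194 + 5·20 + 5·34 + 2·193 = 1626.
For the centroid to hit 64: (1626 + w·55) / (17 + w) = 64.
Rearranging, w·(55 − 64) = 64·17 − 1626 = -538, so w ≈ -538/-9 = 59.78.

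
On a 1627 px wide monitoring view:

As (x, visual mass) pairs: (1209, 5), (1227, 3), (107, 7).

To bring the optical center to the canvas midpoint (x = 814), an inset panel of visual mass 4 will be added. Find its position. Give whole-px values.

With the inset panel, Σw becomes 5 + 3 + 7 + 4 = 19.
x: target moment 19×814 = 15466; current 5·1209 + 3·1227 + 7·107 = 10475; the inset panel supplies 4991, so x = 4991/4 ≈ 1247.75.

x ≈ 1248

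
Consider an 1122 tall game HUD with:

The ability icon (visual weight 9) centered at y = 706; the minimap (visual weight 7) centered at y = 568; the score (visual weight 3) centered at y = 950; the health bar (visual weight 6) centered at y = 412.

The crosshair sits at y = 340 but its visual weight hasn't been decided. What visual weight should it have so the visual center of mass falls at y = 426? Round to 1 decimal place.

Existing Σw = 25 (9 + 7 + 3 + 6); existing moment 9·706 + 7·568 + 3·950 + 6·412 = 15652.
For the centroid to hit 426: (15652 + w·340) / (25 + w) = 426.
So w = (426·25 − 15652)/(340 − 426) = -5002/-86 ≈ 58.16.

w ≈ 58.2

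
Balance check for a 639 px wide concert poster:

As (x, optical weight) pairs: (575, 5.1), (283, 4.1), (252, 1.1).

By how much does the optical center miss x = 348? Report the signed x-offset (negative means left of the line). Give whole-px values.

Σw = 5.1 + 4.1 + 1.1 = 10.3.
x: (5.1·575 + 4.1·283 + 1.1·252) / 10.3 = 4370.0 / 10.3 ≈ 424.27
Against x = 348, that's 424.27 − 348 = 76.27.

≈ 76 px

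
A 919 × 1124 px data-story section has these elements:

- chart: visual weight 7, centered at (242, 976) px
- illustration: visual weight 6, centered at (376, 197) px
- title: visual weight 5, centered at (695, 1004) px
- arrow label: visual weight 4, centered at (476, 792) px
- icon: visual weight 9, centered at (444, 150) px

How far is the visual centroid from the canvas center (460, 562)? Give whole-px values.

≈ 30 px

Total weight = 7 + 6 + 5 + 4 + 9 = 31.
x: (7·242 + 6·376 + 5·695 + 4·476 + 9·444) / 31 = 13325 / 31 ≈ 429.84
y: (7·976 + 6·197 + 5·1004 + 4·792 + 9·150) / 31 = 17552 / 31 ≈ 566.19
Relative to (460, 562): Δ = (-30.16, 4.19); |Δ| = √(-30.16² + 4.19²) ≈ 30.45.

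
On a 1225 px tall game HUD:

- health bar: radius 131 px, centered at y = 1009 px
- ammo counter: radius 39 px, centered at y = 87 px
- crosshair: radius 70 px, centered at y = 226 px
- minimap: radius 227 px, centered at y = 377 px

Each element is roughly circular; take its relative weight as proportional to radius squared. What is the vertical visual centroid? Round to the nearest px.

Weights ∝ r²: health bar 131² = 17161, ammo counter 39² = 1521, crosshair 70² = 4900, minimap 227² = 51529; Σw = 75111.
y-moment: 17161·1009 + 1521·87 + 4900·226 + 51529·377 = 37981609; centroid 37981609/75111 ≈ 505.67.

y ≈ 506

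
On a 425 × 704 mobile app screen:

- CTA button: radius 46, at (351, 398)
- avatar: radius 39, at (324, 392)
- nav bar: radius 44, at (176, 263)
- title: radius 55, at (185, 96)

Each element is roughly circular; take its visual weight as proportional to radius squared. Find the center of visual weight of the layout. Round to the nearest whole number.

(248, 260)

r² weights: CTA button 46² = 2116, avatar 39² = 1521, nav bar 44² = 1936, title 55² = 3025. Total = 8598.
x-moment: 2116·351 + 1521·324 + 1936·176 + 3025·185 = 2135881; centroid 2135881/8598 ≈ 248.42.
y-moment: 2116·398 + 1521·392 + 1936·263 + 3025·96 = 2237968; centroid 2237968/8598 ≈ 260.29.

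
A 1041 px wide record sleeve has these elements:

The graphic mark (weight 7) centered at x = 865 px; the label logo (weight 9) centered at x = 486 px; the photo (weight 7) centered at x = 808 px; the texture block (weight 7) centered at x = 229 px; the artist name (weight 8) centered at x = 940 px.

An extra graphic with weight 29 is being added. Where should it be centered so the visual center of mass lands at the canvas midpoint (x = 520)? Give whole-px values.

x ≈ 332

With the extra graphic, Σw becomes 7 + 9 + 7 + 7 + 8 + 29 = 67.
x: target moment 67×520 = 34840; current 7·865 + 9·486 + 7·808 + 7·229 + 8·940 = 25208; the extra graphic supplies 9632, so x = 9632/29 ≈ 332.14.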